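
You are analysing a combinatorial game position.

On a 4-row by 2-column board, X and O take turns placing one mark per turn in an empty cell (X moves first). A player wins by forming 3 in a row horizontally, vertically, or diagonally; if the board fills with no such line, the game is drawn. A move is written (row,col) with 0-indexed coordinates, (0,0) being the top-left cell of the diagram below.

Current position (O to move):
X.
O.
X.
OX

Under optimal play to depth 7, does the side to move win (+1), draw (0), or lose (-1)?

[X./O./X./OX] O move#1: (0,1):+0/XO/O./X./OX*, (1,1):+0/X./OO/X./OX, (2,1):+0/X./O./XO/OX
[XO/O./X./OX] X move#2: (1,1):+0/XO/OX/X./OX*, (2,1):+0/XO/O./XX/OX
[XO/OX/X./OX] O move#3: (2,1):+0/XO/OX/XO/OX*
[XO/OX/XO/OX] end (terminal +0, X#4); searched X./O./X./OX to 7

value(X./O./X./OX, O) = 0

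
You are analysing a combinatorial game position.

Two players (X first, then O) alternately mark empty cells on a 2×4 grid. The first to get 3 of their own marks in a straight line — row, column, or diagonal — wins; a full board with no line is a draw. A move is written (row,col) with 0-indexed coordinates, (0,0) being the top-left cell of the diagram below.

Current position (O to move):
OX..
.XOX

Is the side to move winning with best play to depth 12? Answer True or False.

O winning at [OX../.XOX]: False

[OX../.XOX] O move#1: (0,2):+0/OXO./.XOX*, (0,3):+0/OX.O/.XOX, (1,0):+0/OX../OXOX
[OXO./.XOX] X move#2: (0,3):+0/OXOX/.XOX*, (1,0):+0/OXO./XXOX
[OXOX/.XOX] O move#3: (1,0):+0/OXOX/OXOX*
[OXOX/OXOX] end (terminal +0, X#4); searched OX../.XOX to 12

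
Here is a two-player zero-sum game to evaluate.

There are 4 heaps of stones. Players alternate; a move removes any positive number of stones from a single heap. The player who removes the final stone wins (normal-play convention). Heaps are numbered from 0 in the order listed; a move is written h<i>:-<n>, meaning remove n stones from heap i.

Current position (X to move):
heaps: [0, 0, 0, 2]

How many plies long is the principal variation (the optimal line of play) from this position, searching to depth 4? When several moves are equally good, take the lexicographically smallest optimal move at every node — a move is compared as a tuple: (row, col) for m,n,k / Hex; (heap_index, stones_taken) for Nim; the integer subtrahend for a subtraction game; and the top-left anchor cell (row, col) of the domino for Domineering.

[(0,0,0,2)] X move#1: h3:-1:-1/(0,0,0,1), h3:-2:+1/(0,0,0,0)*
[(0,0,0,0)] end (terminal -1, O#2); searched (0,0,0,2) to 4

PV length from [(0,0,0,2)]: 1 ply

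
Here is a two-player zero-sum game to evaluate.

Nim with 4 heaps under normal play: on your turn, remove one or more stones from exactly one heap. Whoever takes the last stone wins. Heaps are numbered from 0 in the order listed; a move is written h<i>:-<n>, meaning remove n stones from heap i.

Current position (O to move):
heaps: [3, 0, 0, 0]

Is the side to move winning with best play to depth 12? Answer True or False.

p1 O@[(3,0,0,0)]: h0:-1[(2,0,0,0)]-1 h0:-2[(1,0,0,0)]-1 h0:-3[(0,0,0,0)]+1*
p2 X@[(0,0,0,0)] terminal -1; root [(3,0,0,0)] d12

O winning at [(3,0,0,0)]: True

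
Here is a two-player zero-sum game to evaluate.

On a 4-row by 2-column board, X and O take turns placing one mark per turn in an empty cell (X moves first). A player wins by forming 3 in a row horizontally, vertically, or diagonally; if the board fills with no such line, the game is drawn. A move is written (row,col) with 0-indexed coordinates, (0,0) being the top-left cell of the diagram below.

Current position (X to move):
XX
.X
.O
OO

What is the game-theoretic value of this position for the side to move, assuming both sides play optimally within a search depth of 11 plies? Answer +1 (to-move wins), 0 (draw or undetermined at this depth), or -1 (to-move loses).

value(XX/.X/.O/OO, X) = 0

[XX/.X/.O/OO] X move#1: (1,0):+0/XX/XX/.O/OO*, (2,0):+0/XX/.X/XO/OO
[XX/XX/.O/OO] O move#2: (2,0):+0/XX/XX/OO/OO*
[XX/XX/OO/OO] end (terminal +0, X#3); searched XX/.X/.O/OO to 11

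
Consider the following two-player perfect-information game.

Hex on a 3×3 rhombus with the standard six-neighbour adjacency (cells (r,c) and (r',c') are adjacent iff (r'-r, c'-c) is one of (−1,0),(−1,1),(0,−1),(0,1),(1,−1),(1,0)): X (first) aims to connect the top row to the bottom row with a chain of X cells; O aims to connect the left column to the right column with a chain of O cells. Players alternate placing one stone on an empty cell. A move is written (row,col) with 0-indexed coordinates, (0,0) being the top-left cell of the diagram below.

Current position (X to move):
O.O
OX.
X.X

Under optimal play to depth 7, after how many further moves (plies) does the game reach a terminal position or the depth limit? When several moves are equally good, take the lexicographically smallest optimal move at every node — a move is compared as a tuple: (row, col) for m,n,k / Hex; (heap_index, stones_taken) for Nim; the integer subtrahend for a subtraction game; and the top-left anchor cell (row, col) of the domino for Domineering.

ply 1, X at O.O/OX./X.X | (0,1)=+1→OXO/OX./X.X*; (1,2)=-1→O.O/OXX/X.X; (2,1)=-1→O.O/OX./XXX
ply 2: OXO/OX./X.X is terminal -1 (O); from O.O/OX./X.X depth 7

PV length from [O.O/OX./X.X]: 1 ply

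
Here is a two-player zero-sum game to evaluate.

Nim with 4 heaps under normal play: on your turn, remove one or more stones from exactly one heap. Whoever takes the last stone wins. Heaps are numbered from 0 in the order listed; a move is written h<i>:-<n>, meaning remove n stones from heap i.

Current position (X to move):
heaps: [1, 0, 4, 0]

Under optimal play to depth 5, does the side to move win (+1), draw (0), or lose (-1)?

value((1,0,4,0), X) = +1

p1 X@[(1,0,4,0)]: h0:-1[(0,0,4,0)]-1 h2:-1[(1,0,3,0)]-1 h2:-2[(1,0,2,0)]-1 h2:-3[(1,0,1,0)]+1* h2:-4[(1,0,0,0)]-1
p2 O@[(1,0,1,0)]: h0:-1[(0,0,1,0)]-1* h2:-1[(1,0,0,0)]-1
p3 X@[(0,0,1,0)]: h2:-1[(0,0,0,0)]+1*
p4 O@[(0,0,0,0)] terminal -1; root [(1,0,4,0)] d5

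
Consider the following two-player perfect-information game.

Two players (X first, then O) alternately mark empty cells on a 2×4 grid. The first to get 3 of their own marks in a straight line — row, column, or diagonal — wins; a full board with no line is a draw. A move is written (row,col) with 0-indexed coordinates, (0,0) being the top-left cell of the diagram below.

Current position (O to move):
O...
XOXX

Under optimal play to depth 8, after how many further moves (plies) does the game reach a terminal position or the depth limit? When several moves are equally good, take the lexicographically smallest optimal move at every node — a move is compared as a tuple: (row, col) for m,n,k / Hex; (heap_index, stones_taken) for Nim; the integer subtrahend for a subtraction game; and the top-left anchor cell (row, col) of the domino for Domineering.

p1 O@[O.../XOXX]: (0,1)[OO../XOXX]+0* (0,2)[O.O./XOXX]+0 (0,3)[O..O/XOXX]+0
p2 X@[OO../XOXX]: (0,2)[OOX./XOXX]+0* (0,3)[OO.X/XOXX]-1
p3 O@[OOX./XOXX]: (0,3)[OOXO/XOXX]+0*
p4 X@[OOXO/XOXX] terminal +0; root [O.../XOXX] d8

PV length from [O.../XOXX]: 3 plies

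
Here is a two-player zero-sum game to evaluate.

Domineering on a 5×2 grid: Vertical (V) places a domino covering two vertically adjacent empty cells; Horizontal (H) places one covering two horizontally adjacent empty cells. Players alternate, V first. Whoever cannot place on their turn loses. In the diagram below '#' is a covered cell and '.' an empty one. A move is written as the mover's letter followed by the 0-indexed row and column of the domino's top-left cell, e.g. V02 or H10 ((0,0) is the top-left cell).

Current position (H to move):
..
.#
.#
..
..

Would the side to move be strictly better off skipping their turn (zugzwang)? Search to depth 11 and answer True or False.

p1 H@[../.#/.#/../..]: H00[##/.#/.#/../..]-1 H30[../.#/.#/##/..]+1* H40[../.#/.#/../##]+1
p2 V@[../.#/.#/##/..]: V00[#./##/.#/##/..]-1* V10[../##/##/##/..]-1
p3 H@[#./##/.#/##/..]: H40[#./##/.#/##/##]+1*
p4 V@[#./##/.#/##/##] terminal -1; root [../.#/.#/../..] d11
suppose H passes — search the same position with V to move:
pass> p1 V@[../.#/.#/../..]: V00[#./##/.#/../..]-1 V10[../##/##/../..]-1 V20[../.#/##/#./..]+1* V30[../.#/.#/#./#.]+1 V31[../.#/.#/.#/.#]+1
pass> p2 H@[../.#/##/#./..]: H00[##/.#/##/#./..]-1* H40[../.#/##/#./##]-1
pass> p3 V@[##/.#/##/#./..]: V31[##/.#/##/##/.#]+1*
pass> p4 H@[##/.#/##/##/.#] terminal -1; root [../.#/.#/../..] d11
for H: play +1, pass -1

zugzwang(../.#/.#/../.., H) = False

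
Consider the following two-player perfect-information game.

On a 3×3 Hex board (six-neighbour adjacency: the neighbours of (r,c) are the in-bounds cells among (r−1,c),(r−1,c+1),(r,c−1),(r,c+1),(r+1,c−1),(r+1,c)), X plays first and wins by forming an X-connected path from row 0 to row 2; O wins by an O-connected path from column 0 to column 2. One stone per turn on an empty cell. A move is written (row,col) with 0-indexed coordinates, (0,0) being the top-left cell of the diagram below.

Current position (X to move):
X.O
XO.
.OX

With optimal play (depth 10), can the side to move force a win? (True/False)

X winning at [X.O/XO./.OX]: True

ply 1, X at X.O/XO./.OX | (0,1)=-1→XXO/XO./.OX; (1,2)=-1→X.O/XOX/.OX; (2,0)=+1→X.O/XO./XOX*
ply 2: X.O/XO./XOX is terminal -1 (O); from X.O/XO./.OX depth 10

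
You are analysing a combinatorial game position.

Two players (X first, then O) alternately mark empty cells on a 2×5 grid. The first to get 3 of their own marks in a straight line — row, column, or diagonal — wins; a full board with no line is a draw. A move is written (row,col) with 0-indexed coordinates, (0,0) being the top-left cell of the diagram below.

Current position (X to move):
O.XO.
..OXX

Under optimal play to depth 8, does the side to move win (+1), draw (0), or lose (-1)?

value(O.XO./..OXX, X) = 0

p1 X@[O.XO./..OXX]: (0,1)[OXXO./..OXX]+0* (0,4)[O.XOX/..OXX]+0 (1,0)[O.XO./X.OXX]+0 (1,1)[O.XO./.XOXX]+0
p2 O@[OXXO./..OXX]: (0,4)[OXXOO/..OXX]+0* (1,0)[OXXO./O.OXX]+0 (1,1)[OXXO./.OOXX]+0
p3 X@[OXXOO/..OXX]: (1,0)[OXXOO/X.OXX]+0* (1,1)[OXXOO/.XOXX]+0
p4 O@[OXXOO/X.OXX]: (1,1)[OXXOO/XOOXX]+0*
p5 X@[OXXOO/XOOXX] terminal +0; root [O.XO./..OXX] d8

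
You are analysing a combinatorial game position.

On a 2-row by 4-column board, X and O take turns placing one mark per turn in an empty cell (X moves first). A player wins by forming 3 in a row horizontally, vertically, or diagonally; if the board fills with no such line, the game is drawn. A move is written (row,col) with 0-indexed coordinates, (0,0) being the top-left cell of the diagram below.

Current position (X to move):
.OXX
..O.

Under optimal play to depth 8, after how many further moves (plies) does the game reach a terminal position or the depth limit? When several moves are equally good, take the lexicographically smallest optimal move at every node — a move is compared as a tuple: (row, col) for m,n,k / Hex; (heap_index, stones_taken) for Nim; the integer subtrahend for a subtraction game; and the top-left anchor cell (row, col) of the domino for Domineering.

PV length from [.OXX/..O.]: 4 plies

p1 X@[.OXX/..O.]: (0,0)[XOXX/..O.]-1 (1,0)[.OXX/X.O.]+0* (1,1)[.OXX/.XO.]+0 (1,3)[.OXX/..OX]+0
p2 O@[.OXX/X.O.]: (0,0)[OOXX/X.O.]+0* (1,1)[.OXX/XOO.]+0 (1,3)[.OXX/X.OO]+0
p3 X@[OOXX/X.O.]: (1,1)[OOXX/XXO.]+0* (1,3)[OOXX/X.OX]+0
p4 O@[OOXX/XXO.]: (1,3)[OOXX/XXOO]+0*
p5 X@[OOXX/XXOO] terminal +0; root [.OXX/..O.] d8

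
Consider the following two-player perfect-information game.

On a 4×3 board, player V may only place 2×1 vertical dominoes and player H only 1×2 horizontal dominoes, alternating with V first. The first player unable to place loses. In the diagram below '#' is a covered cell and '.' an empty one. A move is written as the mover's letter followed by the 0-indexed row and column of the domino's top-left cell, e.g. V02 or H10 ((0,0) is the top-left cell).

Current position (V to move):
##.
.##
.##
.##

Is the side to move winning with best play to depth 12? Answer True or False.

[##./.##/.##/.##] V move#1: V10:+1/##./###/###/.##*, V20:+1/##./.##/###/###
[##./###/###/.##] end (terminal -1, H#2); searched ##./.##/.##/.## to 12

V winning at [##./.##/.##/.##]: True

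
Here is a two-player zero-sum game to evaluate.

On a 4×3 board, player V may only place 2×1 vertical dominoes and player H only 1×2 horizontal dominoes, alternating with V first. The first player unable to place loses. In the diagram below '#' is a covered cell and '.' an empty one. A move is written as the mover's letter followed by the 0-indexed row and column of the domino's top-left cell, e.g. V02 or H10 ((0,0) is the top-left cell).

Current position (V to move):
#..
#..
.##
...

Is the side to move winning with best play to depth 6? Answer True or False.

V winning at [#../#../.##/...]: True

[#../#../.##/...] V move#1: V01:+1/##./##./.##/...*, V02:+1/#.#/#.#/.##/..., V20:-1/#../#../###/#..
[##./##./.##/...] H move#2: H30:-1/##./##./.##/##.*, H31:-1/##./##./.##/.##
[##./##./.##/##.] V move#3: V02:+1/###/###/.##/##.*
[###/###/.##/##.] end (terminal -1, H#4); searched #../#../.##/... to 6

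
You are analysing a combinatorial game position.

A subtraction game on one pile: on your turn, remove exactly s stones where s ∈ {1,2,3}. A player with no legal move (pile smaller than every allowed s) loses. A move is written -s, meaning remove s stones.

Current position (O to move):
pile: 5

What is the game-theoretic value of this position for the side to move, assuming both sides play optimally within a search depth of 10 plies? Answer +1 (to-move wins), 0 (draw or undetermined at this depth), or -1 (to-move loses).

p1 O@[5]: -1[4]+1* -2[3]-1 -3[2]-1
p2 X@[4]: -1[3]-1* -2[2]-1 -3[1]-1
p3 O@[3]: -1[2]-1 -2[1]-1 -3[0]+1*
p4 X@[0] terminal -1; root [5] d10

value(5, O) = +1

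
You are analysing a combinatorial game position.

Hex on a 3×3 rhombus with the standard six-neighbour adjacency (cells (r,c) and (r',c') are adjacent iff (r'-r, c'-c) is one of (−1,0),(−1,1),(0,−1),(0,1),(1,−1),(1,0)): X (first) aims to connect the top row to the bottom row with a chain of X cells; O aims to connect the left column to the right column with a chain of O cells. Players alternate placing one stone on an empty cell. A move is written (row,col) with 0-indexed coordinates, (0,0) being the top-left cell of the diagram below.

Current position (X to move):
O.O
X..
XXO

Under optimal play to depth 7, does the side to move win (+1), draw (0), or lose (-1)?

ply 1, X at O.O/X../XXO | (0,1)=+1→OXO/X../XXO*; (1,1)=-1→O.O/XX./XXO; (1,2)=-1→O.O/X.X/XXO
ply 2: OXO/X../XXO is terminal -1 (O); from O.O/X../XXO depth 7

value(O.O/X../XXO, X) = +1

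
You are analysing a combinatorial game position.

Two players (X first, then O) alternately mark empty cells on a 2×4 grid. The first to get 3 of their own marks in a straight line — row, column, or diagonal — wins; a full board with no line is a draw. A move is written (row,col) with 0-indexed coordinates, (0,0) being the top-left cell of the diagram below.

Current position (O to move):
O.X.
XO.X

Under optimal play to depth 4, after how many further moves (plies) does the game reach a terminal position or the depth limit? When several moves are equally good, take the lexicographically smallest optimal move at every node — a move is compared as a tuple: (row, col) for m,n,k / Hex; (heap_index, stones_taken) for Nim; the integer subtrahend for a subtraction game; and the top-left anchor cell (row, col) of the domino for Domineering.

ply 1, O at O.X./XO.X | (0,1)=+0→OOX./XO.X*; (0,3)=+0→O.XO/XO.X; (1,2)=+0→O.X./XOOX
ply 2, X at OOX./XO.X | (0,3)=+0→OOXX/XO.X*; (1,2)=+0→OOX./XOXX
ply 3, O at OOXX/XO.X | (1,2)=+0→OOXX/XOOX*
ply 4: OOXX/XOOX is terminal +0 (X); from O.X./XO.X depth 4

PV length from [O.X./XO.X]: 3 plies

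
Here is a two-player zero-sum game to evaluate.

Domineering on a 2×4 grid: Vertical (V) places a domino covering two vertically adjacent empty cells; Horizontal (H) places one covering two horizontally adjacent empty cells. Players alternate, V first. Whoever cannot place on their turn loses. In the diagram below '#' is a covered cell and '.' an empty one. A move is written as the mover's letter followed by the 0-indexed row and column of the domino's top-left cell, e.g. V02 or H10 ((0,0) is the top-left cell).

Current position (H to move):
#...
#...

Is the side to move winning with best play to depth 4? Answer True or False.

ply 1, H at #.../#... | H01=+1→###./#...*; H02=+1→#.##/#...; H11=+1→#.../###.; H12=+1→#.../#.##
ply 2, V at ###./#... | V03=-1→####/#..#*
ply 3, H at ####/#..# | H11=+1→####/####*
ply 4: ####/#### is terminal -1 (V); from #.../#... depth 4

H winning at [#.../#...]: True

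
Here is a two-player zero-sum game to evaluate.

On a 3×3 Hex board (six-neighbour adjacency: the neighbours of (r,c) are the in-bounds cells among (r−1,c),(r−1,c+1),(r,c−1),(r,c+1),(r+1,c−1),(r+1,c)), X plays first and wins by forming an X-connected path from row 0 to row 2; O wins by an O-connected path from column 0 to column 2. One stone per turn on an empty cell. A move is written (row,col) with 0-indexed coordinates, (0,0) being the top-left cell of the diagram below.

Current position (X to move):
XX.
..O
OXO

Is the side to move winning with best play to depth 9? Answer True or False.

X winning at [XX./..O/OXO]: True

[XX./..O/OXO] X move#1: (0,2):-1/XXX/..O/OXO, (1,0):-1/XX./X.O/OXO, (1,1):+1/XX./.XO/OXO*
[XX./.XO/OXO] end (terminal -1, O#2); searched XX./..O/OXO to 9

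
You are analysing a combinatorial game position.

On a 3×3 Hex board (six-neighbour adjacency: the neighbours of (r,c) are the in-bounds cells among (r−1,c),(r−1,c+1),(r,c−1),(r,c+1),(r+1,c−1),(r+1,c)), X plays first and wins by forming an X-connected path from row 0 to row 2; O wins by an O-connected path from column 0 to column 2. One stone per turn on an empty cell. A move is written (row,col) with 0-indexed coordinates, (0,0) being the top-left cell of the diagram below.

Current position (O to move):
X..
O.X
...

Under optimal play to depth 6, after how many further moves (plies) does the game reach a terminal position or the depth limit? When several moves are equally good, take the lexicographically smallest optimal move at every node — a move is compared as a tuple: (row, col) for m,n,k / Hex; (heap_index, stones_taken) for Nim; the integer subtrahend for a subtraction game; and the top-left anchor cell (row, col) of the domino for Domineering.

PV length from [X../O.X/...]: 3 plies

p1 O@[X../O.X/...]: (0,1)[XO./O.X/...]-1 (0,2)[X.O/O.X/...]+1* (1,1)[X../OOX/...]-1 (2,0)[X../O.X/O..]-1 (2,1)[X../O.X/.O.]-1 (2,2)[X../O.X/..O]-1
p2 X@[X.O/O.X/...]: (0,1)[XXO/O.X/...]-1* (1,1)[X.O/OXX/...]-1 (2,0)[X.O/O.X/X..]-1 (2,1)[X.O/O.X/.X.]-1 (2,2)[X.O/O.X/..X]-1
p3 O@[XXO/O.X/...]: (1,1)[XXO/OOX/...]+1* (2,0)[XXO/O.X/O..]-1 (2,1)[XXO/O.X/.O.]-1 (2,2)[XXO/O.X/..O]-1
p4 X@[XXO/OOX/...] terminal -1; root [X../O.X/...] d6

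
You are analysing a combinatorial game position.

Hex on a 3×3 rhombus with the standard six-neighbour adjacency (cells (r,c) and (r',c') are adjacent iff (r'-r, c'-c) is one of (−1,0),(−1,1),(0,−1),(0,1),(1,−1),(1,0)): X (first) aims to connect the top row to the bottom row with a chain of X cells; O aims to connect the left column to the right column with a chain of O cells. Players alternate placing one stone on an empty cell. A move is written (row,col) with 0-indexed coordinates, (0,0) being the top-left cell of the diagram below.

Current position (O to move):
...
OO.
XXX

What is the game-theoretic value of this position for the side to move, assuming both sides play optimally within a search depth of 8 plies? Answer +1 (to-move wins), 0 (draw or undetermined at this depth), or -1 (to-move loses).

[.../OO./XXX] O move#1: (0,0):+1/O../OO./XXX*, (0,1):+1/.O./OO./XXX, (0,2):+1/..O/OO./XXX, (1,2):+1/.../OOO/XXX
[O../OO./XXX] X move#2: (0,1):-1/OX./OO./XXX*, (0,2):-1/O.X/OO./XXX, (1,2):-1/O../OOX/XXX
[OX./OO./XXX] O move#3: (0,2):+1/OXO/OO./XXX*, (1,2):+1/OX./OOO/XXX
[OXO/OO./XXX] end (terminal -1, X#4); searched .../OO./XXX to 8

value(.../OO./XXX, O) = +1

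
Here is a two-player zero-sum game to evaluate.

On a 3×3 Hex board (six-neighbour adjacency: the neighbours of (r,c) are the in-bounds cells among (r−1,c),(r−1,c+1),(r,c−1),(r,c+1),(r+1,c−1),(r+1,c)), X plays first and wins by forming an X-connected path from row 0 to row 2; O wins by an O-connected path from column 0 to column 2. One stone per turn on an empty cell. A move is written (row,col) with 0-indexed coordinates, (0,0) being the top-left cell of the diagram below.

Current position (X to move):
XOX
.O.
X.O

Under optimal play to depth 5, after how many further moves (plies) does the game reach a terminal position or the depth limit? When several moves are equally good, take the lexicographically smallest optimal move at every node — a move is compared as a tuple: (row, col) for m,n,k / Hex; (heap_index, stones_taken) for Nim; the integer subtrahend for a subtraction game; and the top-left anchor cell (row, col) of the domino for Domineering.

[XOX/.O./X.O] X move#1: (1,0):+1/XOX/XO./X.O*, (1,2):+1/XOX/.OX/X.O, (2,1):+1/XOX/.O./XXO
[XOX/XO./X.O] end (terminal -1, O#2); searched XOX/.O./X.O to 5

PV length from [XOX/.O./X.O]: 1 ply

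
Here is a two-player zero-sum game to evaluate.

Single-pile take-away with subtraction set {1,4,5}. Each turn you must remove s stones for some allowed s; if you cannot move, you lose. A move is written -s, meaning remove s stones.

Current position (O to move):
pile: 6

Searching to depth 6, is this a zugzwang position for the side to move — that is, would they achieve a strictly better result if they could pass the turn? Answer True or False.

[6] O move#1: -1:-1/5, -4:+1/2*, -5:-1/1
[2] X move#2: -1:-1/1*
[1] O move#3: -1:+1/0*
[0] end (terminal -1, X#4); searched 6 to 6
suppose O passes — search the same position with X to move:
pass> [6] X move#1: -1:-1/5, -4:+1/2*, -5:-1/1
pass> [2] O move#2: -1:-1/1*
pass> [1] X move#3: -1:+1/0*
pass> [0] end (terminal -1, O#4); searched 6 to 6
for O: play +1, pass -1

zugzwang(6, O) = False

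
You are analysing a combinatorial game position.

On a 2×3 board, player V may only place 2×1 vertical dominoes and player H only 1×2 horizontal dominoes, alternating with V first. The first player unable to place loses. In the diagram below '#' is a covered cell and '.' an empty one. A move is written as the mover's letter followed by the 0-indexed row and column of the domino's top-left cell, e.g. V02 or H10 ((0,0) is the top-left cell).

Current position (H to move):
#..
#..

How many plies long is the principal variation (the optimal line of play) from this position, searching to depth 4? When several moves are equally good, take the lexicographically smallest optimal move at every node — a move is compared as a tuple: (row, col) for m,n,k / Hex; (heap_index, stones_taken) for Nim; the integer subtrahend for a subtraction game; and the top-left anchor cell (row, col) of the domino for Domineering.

p1 H@[#../#..]: H01[###/#..]+1* H11[#../###]+1
p2 V@[###/#..] terminal -1; root [#../#..] d4

PV length from [#../#..]: 1 ply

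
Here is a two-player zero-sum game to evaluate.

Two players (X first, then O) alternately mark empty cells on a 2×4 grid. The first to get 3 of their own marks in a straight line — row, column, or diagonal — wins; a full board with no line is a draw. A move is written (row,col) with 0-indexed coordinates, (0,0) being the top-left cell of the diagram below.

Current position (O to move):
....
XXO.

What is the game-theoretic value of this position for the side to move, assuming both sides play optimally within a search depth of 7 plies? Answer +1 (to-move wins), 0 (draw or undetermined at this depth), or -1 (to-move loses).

ply 1, O at ..../XXO. | (0,0)=+0→O.../XXO.*; (0,1)=+0→.O../XXO.; (0,2)=+0→..O./XXO.; (0,3)=+0→...O/XXO.; (1,3)=+0→..../XXOO
ply 2, X at O.../XXO. | (0,1)=+0→OX../XXO.*; (0,2)=+0→O.X./XXO.; (0,3)=+0→O..X/XXO.; (1,3)=+0→O.../XXOX
ply 3, O at OX../XXO. | (0,2)=+0→OXO./XXO.*; (0,3)=+0→OX.O/XXO.; (1,3)=+0→OX../XXOO
ply 4, X at OXO./XXO. | (0,3)=+0→OXOX/XXO.*; (1,3)=+0→OXO./XXOX
ply 5, O at OXOX/XXO. | (1,3)=+0→OXOX/XXOO*
ply 6: OXOX/XXOO is terminal +0 (X); from ..../XXO. depth 7

value(..../XXO., O) = 0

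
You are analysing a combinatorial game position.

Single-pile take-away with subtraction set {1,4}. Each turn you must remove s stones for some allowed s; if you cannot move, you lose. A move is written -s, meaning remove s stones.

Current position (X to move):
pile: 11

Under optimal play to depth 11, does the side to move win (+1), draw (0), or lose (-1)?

p1 X@[11]: -1[10]+1* -4[7]+1
p2 O@[10]: -1[9]-1* -4[6]-1
p3 X@[9]: -1[8]-1 -4[5]+1*
p4 O@[5]: -1[4]-1* -4[1]-1
p5 X@[4]: -1[3]-1 -4[0]+1*
p6 O@[0] terminal -1; root [11] d11

value(11, X) = +1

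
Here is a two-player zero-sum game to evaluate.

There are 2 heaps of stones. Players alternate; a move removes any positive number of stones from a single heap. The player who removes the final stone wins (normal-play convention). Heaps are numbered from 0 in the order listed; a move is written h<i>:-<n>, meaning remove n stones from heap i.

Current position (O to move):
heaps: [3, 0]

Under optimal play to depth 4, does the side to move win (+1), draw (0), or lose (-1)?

ply 1, O at (3,0) | h0:-1=-1→(2,0); h0:-2=-1→(1,0); h0:-3=+1→(0,0)*
ply 2: (0,0) is terminal -1 (X); from (3,0) depth 4

value((3,0), O) = +1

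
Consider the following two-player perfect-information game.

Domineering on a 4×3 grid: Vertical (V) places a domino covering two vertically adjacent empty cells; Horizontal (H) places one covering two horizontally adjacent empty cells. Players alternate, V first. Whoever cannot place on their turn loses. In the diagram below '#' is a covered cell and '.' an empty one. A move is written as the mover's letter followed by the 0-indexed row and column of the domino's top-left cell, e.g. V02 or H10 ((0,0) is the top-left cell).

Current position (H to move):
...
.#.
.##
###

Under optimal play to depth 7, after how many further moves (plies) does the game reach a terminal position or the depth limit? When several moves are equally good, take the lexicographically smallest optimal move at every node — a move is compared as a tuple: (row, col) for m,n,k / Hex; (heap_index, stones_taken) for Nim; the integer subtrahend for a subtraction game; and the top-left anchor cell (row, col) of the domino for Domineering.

PV length from [.../.#./.##/###]: 2 plies

ply 1, H at .../.#./.##/### | H00=-1→##./.#./.##/###*; H01=-1→.##/.#./.##/###
ply 2, V at ##./.#./.##/### | V02=+1→###/.##/.##/###*; V10=+1→##./##./###/###
ply 3: ###/.##/.##/### is terminal -1 (H); from .../.#./.##/### depth 7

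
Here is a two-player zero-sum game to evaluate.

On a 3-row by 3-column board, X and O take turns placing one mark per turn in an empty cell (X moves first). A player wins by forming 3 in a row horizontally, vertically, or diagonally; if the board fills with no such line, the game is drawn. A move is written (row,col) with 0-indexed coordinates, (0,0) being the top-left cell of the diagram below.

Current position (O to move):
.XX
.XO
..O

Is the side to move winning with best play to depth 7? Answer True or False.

[.XX/.XO/..O] O move#1: (0,0):-1/OXX/.XO/..O*, (1,0):-1/.XX/OXO/..O, (2,0):-1/.XX/.XO/O.O, (2,1):-1/.XX/.XO/.OO
[OXX/.XO/..O] X move#2: (1,0):+1/OXX/XXO/..O*, (2,0):+1/OXX/.XO/X.O, (2,1):+1/OXX/.XO/.XO
[OXX/XXO/..O] O move#3: (2,0):-1/OXX/XXO/O.O*, (2,1):-1/OXX/XXO/.OO
[OXX/XXO/O.O] X move#4: (2,1):+1/OXX/XXO/OXO*
[OXX/XXO/OXO] end (terminal -1, O#5); searched .XX/.XO/..O to 7

O winning at [.XX/.XO/..O]: False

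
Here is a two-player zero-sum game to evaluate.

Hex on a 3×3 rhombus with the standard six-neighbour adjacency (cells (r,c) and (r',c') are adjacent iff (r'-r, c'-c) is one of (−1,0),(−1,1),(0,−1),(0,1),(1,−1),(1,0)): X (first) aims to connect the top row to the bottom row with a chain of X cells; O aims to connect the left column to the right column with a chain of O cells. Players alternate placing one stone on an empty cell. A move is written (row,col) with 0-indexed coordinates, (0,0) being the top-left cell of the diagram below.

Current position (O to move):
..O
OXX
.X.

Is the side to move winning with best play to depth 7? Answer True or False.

ply 1, O at ..O/OXX/.X. | (0,0)=-1→O.O/OXX/.X.; (0,1)=+1→.OO/OXX/.X.*; (2,0)=-1→..O/OXX/OX.; (2,2)=-1→..O/OXX/.XO
ply 2: .OO/OXX/.X. is terminal -1 (X); from ..O/OXX/.X. depth 7

O winning at [..O/OXX/.X.]: True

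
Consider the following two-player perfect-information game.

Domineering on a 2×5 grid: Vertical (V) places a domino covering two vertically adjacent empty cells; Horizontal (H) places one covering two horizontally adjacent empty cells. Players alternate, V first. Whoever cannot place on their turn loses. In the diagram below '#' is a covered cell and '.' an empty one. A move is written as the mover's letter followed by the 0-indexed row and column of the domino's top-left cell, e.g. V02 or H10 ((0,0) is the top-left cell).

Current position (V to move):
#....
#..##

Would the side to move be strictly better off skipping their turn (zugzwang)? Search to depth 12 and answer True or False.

zugzwang(#..../#..##, V) = False

ply 1, V at #..../#..## | V01=-1→##.../##.##; V02=+1→#.#../#.###*
ply 2, H at #.#../#.### | H03=-1→#.###/#.###*
ply 3, V at #.###/#.### | V01=+1→#####/#####*
ply 4: #####/##### is terminal -1 (H); from #..../#..## depth 12
if V skipped the turn, H would face:
~ ply 1, H at #..../#..## | H01=+1→###../#..##*; H02=-1→#.##./#..##; H03=-1→#..##/#..##; H11=+1→#..../#####
~ ply 2: ###../#..## is terminal -1 (V); from #..../#..## depth 12
compare (V): move=+1 vs pass=-1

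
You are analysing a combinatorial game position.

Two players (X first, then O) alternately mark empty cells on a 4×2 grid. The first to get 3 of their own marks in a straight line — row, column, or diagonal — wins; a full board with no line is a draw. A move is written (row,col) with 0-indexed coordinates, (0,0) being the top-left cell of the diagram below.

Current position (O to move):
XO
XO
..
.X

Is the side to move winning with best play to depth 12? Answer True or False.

O winning at [XO/XO/../.X]: True

p1 O@[XO/XO/../.X]: (2,0)[XO/XO/O./.X]+0 (2,1)[XO/XO/.O/.X]+1* (3,0)[XO/XO/../OX]-1
p2 X@[XO/XO/.O/.X] terminal -1; root [XO/XO/../.X] d12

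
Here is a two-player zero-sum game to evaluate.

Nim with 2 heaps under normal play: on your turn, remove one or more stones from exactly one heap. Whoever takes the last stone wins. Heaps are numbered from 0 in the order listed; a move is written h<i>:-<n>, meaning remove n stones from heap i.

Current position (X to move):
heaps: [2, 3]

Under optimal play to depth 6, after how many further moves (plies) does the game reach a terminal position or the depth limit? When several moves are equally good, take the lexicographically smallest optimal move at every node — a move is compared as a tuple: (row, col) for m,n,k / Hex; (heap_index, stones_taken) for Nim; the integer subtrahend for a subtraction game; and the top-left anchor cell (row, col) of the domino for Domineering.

ply 1, X at (2,3) | h0:-1=-1→(1,3); h0:-2=-1→(0,3); h1:-1=+1→(2,2)*; h1:-2=-1→(2,1); h1:-3=-1→(2,0)
ply 2, O at (2,2) | h0:-1=-1→(1,2)*; h0:-2=-1→(0,2); h1:-1=-1→(2,1); h1:-2=-1→(2,0)
ply 3, X at (1,2) | h0:-1=-1→(0,2); h1:-1=+1→(1,1)*; h1:-2=-1→(1,0)
ply 4, O at (1,1) | h0:-1=-1→(0,1)*; h1:-1=-1→(1,0)
ply 5, X at (0,1) | h1:-1=+1→(0,0)*
ply 6: (0,0) is terminal -1 (O); from (2,3) depth 6

PV length from [(2,3)]: 5 plies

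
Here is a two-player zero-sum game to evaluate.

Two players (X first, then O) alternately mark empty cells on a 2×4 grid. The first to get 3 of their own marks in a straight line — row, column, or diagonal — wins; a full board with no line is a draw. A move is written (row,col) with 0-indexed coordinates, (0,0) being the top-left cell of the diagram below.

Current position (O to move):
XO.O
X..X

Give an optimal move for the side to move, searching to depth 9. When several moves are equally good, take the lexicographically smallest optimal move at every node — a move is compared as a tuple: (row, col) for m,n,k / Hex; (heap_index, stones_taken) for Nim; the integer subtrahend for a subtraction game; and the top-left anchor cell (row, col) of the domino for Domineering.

[XO.O/X..X] O move#1: (0,2):+1/XOOO/X..X*, (1,1):+0/XO.O/XO.X, (1,2):+0/XO.O/X.OX
[XOOO/X..X] end (terminal -1, X#2); searched XO.O/X..X to 9

O's best at [XO.O/X..X]: (0,2)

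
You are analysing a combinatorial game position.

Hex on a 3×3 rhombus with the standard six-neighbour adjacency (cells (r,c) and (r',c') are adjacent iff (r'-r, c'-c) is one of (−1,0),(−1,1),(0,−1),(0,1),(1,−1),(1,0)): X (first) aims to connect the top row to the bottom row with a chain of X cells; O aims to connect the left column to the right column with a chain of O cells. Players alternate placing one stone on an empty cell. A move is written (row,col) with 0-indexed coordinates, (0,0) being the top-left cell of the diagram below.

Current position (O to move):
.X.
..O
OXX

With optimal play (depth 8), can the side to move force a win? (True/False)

[.X./..O/OXX] O move#1: (0,0):-1/OX./..O/OXX, (0,2):-1/.XO/..O/OXX, (1,0):-1/.X./O.O/OXX, (1,1):+1/.X./.OO/OXX*
[.X./.OO/OXX] end (terminal -1, X#2); searched .X./..O/OXX to 8

O winning at [.X./..O/OXX]: True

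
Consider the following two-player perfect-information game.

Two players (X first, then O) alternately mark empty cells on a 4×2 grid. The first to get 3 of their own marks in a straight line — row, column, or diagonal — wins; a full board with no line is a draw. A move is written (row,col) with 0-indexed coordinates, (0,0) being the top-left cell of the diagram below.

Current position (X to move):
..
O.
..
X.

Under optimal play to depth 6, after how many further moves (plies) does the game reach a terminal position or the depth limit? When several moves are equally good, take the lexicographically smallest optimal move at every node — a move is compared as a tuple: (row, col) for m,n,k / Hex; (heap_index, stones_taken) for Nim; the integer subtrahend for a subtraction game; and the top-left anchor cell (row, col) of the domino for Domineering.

PV length from [../O./../X.]: 6 plies

[../O./../X.] X move#1: (0,0):+0/X./O./../X.*, (0,1):+0/.X/O./../X., (1,1):+0/../OX/../X., (2,0):+0/../O./X./X., (2,1):+0/../O./.X/X., (3,1):+0/../O./../XX
[X./O./../X.] O move#2: (0,1):+0/XO/O./../X.*, (1,1):+0/X./OO/../X., (2,0):+0/X./O./O./X., (2,1):+0/X./O./.O/X., (3,1):+0/X./O./../XO
[XO/O./../X.] X move#3: (1,1):+0/XO/OX/../X.*, (2,0):+0/XO/O./X./X., (2,1):+0/XO/O./.X/X., (3,1):+0/XO/O./../XX
[XO/OX/../X.] O move#4: (2,0):+0/XO/OX/O./X.*, (2,1):+0/XO/OX/.O/X., (3,1):+0/XO/OX/../XO
[XO/OX/O./X.] X move#5: (2,1):+0/XO/OX/OX/X.*, (3,1):+0/XO/OX/O./XX
[XO/OX/OX/X.] O move#6: (3,1):+0/XO/OX/OX/XO*
[XO/OX/OX/XO] end (terminal +0, X#7); searched ../O./../X. to 6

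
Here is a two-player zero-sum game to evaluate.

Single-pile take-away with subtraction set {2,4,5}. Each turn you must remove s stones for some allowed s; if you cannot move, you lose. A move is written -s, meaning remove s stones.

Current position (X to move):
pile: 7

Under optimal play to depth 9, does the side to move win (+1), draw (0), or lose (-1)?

value(7, X) = -1

[7] X move#1: -2:-1/5*, -4:-1/3, -5:-1/2
[5] O move#2: -2:-1/3, -4:+1/1*, -5:+1/0
[1] end (terminal -1, X#3); searched 7 to 9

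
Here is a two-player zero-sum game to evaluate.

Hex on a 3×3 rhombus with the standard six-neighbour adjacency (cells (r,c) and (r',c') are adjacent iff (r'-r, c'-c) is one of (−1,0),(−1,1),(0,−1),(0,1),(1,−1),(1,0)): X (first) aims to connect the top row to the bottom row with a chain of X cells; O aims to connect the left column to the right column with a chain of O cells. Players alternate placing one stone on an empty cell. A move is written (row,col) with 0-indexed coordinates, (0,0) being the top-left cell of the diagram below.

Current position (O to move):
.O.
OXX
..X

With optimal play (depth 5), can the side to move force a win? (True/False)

ply 1, O at .O./OXX/..X | (0,0)=-1→OO./OXX/..X; (0,2)=+1→.OO/OXX/..X*; (2,0)=-1→.O./OXX/O.X; (2,1)=-1→.O./OXX/.OX
ply 2: .OO/OXX/..X is terminal -1 (X); from .O./OXX/..X depth 5

O winning at [.O./OXX/..X]: True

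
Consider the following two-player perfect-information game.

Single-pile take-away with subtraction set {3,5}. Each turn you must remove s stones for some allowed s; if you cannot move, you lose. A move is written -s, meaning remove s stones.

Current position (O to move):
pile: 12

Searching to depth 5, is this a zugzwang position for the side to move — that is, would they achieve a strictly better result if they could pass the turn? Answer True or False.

zugzwang(12, O) = False

ply 1, O at 12 | -3=+1→9*; -5=-1→7
ply 2, X at 9 | -3=-1→6*; -5=-1→4
ply 3, O at 6 | -3=-1→3; -5=+1→1*
ply 4: 1 is terminal -1 (X); from 12 depth 5
pass branch (X moves first from the same position):
  | ply 1, X at 12 | -3=+1→9*; -5=-1→7
  | ply 2, O at 9 | -3=-1→6*; -5=-1→4
  | ply 3, X at 6 | -3=-1→3; -5=+1→1*
  | ply 4: 1 is terminal -1 (O); from 12 depth 5
O moving scores +1; O passing scores -1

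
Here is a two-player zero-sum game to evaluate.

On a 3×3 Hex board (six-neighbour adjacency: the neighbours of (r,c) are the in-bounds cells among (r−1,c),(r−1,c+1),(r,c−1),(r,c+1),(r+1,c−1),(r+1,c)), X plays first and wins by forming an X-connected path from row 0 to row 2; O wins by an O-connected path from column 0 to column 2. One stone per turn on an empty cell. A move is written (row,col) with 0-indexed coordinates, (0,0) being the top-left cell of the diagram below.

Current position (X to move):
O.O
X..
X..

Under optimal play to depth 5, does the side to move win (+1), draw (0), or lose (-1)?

value(O.O/X../X.., X) = +1

[O.O/X../X..] X move#1: (0,1):+1/OXO/X../X..*, (1,1):-1/O.O/XX./X.., (1,2):-1/O.O/X.X/X.., (2,1):-1/O.O/X../XX., (2,2):-1/O.O/X../X.X
[OXO/X../X..] end (terminal -1, O#2); searched O.O/X../X.. to 5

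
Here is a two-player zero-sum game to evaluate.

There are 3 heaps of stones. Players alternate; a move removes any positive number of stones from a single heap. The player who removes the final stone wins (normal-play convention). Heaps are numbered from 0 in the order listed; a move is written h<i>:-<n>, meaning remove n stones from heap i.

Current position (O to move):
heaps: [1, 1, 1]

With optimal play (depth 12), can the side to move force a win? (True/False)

O winning at [(1,1,1)]: True

[(1,1,1)] O move#1: h0:-1:+1/(0,1,1)*, h1:-1:+1/(1,0,1), h2:-1:+1/(1,1,0)
[(0,1,1)] X move#2: h1:-1:-1/(0,0,1)*, h2:-1:-1/(0,1,0)
[(0,0,1)] O move#3: h2:-1:+1/(0,0,0)*
[(0,0,0)] end (terminal -1, X#4); searched (1,1,1) to 12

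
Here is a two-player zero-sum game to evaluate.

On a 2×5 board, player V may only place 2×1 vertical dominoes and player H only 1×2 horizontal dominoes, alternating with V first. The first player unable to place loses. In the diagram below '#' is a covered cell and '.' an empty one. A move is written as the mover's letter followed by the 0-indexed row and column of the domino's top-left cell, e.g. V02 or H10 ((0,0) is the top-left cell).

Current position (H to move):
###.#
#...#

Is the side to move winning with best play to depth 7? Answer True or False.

p1 H@[###.#/#...#]: H11[###.#/###.#]-1 H12[###.#/#.###]+1*
p2 V@[###.#/#.###] terminal -1; root [###.#/#...#] d7

H winning at [###.#/#...#]: True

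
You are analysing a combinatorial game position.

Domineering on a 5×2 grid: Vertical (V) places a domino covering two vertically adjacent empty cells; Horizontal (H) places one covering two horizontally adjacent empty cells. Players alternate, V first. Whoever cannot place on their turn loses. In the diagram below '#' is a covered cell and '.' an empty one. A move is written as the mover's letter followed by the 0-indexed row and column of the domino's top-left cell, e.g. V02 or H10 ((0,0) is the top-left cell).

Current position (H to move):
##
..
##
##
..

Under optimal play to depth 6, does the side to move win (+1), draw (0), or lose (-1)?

[##/../##/##/..] H move#1: H10:+1/##/##/##/##/..*, H40:+1/##/../##/##/##
[##/##/##/##/..] end (terminal -1, V#2); searched ##/../##/##/.. to 6

value(##/../##/##/.., H) = +1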